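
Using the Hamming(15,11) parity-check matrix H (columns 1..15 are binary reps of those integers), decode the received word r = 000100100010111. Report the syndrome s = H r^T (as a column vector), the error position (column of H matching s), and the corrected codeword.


s = (0, 1, 0, 0)^T, error position = 4, corrected codeword c = 000000100010111

Compute s = H r^T mod 2 one row at a time:
  s_1 = 0 + 0 + 0 + 1 + 0 + 1 + 1 + 1 = 4 ≡ 0 (mod 2).
  s_2 = 1 + 0 + 0 + 1 + 0 + 1 + 1 + 1 = 5 ≡ 1 (mod 2).
  s_3 = 0 + 0 + 0 + 1 + 0 + 1 + 1 + 1 = 4 ≡ 0 (mod 2).
  s_4 = 0 + 0 + 0 + 1 + 0 + 1 + 1 + 1 = 4 ≡ 0 (mod 2).
s = (0, 1, 0, 0)^T — this equals column 4 of H (binary 0100), so error is at position 4.
Correct: flip bit 4 of r = 000100100010111 to get c = 000000100010111.


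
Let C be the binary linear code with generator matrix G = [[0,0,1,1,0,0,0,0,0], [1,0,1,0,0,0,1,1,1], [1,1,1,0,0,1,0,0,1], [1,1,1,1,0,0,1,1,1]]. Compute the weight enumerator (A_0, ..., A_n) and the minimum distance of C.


Weight distribution: A_0 = 1, A_2 = 3, A_3 = 1, A_4 = 3, A_5 = 6, A_6 = 1, A_7 = 1. Minimum distance d = 2.

Enumerate all 2^4 = 16 messages m ∈ F_2^4.
For each, compute codeword c = mG in F_2^9, then tally its weight.
  m = 0000 → c = 000000000, weight = 0.
  m = 1000 → c = 001100000, weight = 2.
  m = 0100 → c = 101000111, weight = 5.
  m = 1100 → c = 100100111, weight = 5.
  m = 0010 → c = 111001001, weight = 5.
  m = 1010 → c = 110101001, weight = 5.
  m = 0110 → c = 010001110, weight = 4.
  m = 1110 → c = 011101110, weight = 6.
  m = 0001 → c = 111100111, weight = 7.
  m = 1001 → c = 110000111, weight = 5.
  m = 0101 → c = 010100000, weight = 2.
  m = 1101 → c = 011000000, weight = 2.
  m = 0011 → c = 000101110, weight = 4.
  m = 1011 → c = 001001110, weight = 4.
  m = 0111 → c = 101101001, weight = 5.
  m = 1111 → c = 100001001, weight = 3.
Tally weights:
  weight 0: 1 codewords.
  weight 2: 3 codewords.
  weight 3: 1 codewords.
  weight 4: 3 codewords.
  weight 5: 6 codewords.
  weight 6: 1 codewords.
  weight 7: 1 codewords.
Minimum distance d = smallest w > 0 with A_w > 0 = 2.
Sanity: Σ A_w = 16 = 2^4 = 16 ✓.


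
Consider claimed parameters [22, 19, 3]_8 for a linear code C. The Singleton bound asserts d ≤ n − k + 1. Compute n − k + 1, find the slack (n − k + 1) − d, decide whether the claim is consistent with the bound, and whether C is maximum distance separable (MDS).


Singleton RHS = n − k + 1 = 4, slack = 1, bound satisfied, not MDS.

Singleton bound: d ≤ n − k + 1.
Here n = 22, k = 19, so n − k + 1 = 4.
Given d = 3, check d ≤ 4: YES.
Slack = (n − k + 1) − d = 1.
The code is NOT MDS (slack = 1 > 0).
Description: the claimed parameters are [22, 19, 3]_8; such a code would be non-MDS.


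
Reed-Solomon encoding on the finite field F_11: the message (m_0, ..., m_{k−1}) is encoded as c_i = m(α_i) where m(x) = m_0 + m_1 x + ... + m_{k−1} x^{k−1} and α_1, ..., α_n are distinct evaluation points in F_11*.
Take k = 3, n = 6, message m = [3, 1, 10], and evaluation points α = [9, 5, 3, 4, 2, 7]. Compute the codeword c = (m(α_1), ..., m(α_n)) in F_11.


c = [8, 5, 8, 2, 1, 5]

Message polynomial: m(x) = 3 + 1·x + 10·x^2 (mod 11).
For each evaluation point α_i, compute m(α_i) mod 11:
  α_1 = 9: Horner steps 10 → 3 → 8, so m(9) = 8.
  α_2 = 5: Horner steps 10 → 7 → 5, so m(5) = 5.
  α_3 = 3: Horner steps 10 → 9 → 8, so m(3) = 8.
  α_4 = 4: Horner steps 10 → 8 → 2, so m(4) = 2.
  α_5 = 2: Horner steps 10 → 10 → 1, so m(2) = 1.
  α_6 = 7: Horner steps 10 → 5 → 5, so m(7) = 5.
Codeword c = [8, 5, 8, 2, 1, 5] ∈ F_11^6.


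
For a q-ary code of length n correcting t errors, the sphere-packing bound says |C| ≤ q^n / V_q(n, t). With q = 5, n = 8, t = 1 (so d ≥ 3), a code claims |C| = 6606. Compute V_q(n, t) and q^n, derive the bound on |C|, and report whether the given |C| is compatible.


V_q(n, t) = 33, q^n = 390625, Hamming bound = 11837, |C| = 6606 ≤ bound (satisfied).

Step 1: Compute V_q(n, t) = Σ_{j=0}^1 C(n, j) (q−1)^j.
  j = 0: C(8,0)·(4)^0 = 1·1 = 1.
  j = 1: C(8,1)·(4)^1 = 8·4 = 32.
  V_q(n, t) = 1 + 32 = 33.
Step 2: q^n = 5^8 = 390625.
Step 3: Hamming bound ⌊q^n / V_q(n,t)⌋ = ⌊390625/33⌋ = 11837.
Step 4: Compare |C| = 6606 to 11837: satisfied.
The claimed |C| lies below the Hamming bound.


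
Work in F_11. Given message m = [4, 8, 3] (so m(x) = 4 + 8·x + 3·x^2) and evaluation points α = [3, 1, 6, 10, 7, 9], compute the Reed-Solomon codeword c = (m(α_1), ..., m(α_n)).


c = [0, 4, 6, 10, 9, 0]

Message polynomial: m(x) = 4 + 8·x + 3·x^2 (mod 11).
For each evaluation point α_i, compute m(α_i) mod 11:
  α_1 = 3: Horner steps 3 → 6 → 0, so m(3) = 0.
  α_2 = 1: Horner steps 3 → 0 → 4, so m(1) = 4.
  α_3 = 6: Horner steps 3 → 4 → 6, so m(6) = 6.
  α_4 = 10: Horner steps 3 → 5 → 10, so m(10) = 10.
  α_5 = 7: Horner steps 3 → 7 → 9, so m(7) = 9.
  α_6 = 9: Horner steps 3 → 2 → 0, so m(9) = 0.
Codeword c = [0, 4, 6, 10, 9, 0] ∈ F_11^6.


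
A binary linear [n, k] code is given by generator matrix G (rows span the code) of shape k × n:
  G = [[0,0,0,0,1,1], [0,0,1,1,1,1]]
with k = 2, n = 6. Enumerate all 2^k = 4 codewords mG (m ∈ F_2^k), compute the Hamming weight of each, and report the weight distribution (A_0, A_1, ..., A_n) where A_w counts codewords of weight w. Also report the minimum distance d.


Weight distribution: A_0 = 1, A_2 = 2, A_4 = 1. Minimum distance d = 2.

Enumerate all 2^2 = 4 messages m ∈ F_2^2.
For each, compute codeword c = mG in F_2^6, then tally its weight.
  m = 00 → c = 000000, weight = 0.
  m = 10 → c = 000011, weight = 2.
  m = 01 → c = 001111, weight = 4.
  m = 11 → c = 001100, weight = 2.
Tally weights:
  weight 0: 1 codewords.
  weight 2: 2 codewords.
  weight 4: 1 codewords.
Minimum distance d = smallest w > 0 with A_w > 0 = 2.
Sanity: Σ A_w = 4 = 2^2 = 4 ✓.


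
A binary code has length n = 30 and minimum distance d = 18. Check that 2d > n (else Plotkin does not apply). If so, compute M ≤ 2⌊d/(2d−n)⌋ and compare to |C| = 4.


Plotkin bound M ≤ 6; given |C| = 4 ≤ bound (satisfied).

Check applicability: 2d = 36, n = 30.
2d − n = 6 > 0, so Plotkin applies.
Compute d/(2d−n) = 18/6 ≈ 3.0000.
⌊d/(2d−n)⌋ = 3.
Plotkin bound: M ≤ 2·3 = 6.
Given |C| = 4, check: satisfied.
This |C| is below the Plotkin bound.


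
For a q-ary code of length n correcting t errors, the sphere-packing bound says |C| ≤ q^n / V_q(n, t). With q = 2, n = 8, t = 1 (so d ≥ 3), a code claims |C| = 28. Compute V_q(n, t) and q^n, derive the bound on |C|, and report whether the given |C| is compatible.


V_q(n, t) = 9, q^n = 256, Hamming bound = 28, |C| = 28 ≤ bound (satisfied).

Step 1: Compute V_q(n, t) = Σ_{j=0}^1 C(n, j) (q−1)^j.
  j = 0: C(8,0)·(1)^0 = 1·1 = 1.
  j = 1: C(8,1)·(1)^1 = 8·1 = 8.
  V_q(n, t) = 1 + 8 = 9.
Step 2: q^n = 2^8 = 256.
Step 3: Hamming bound ⌊q^n / V_q(n,t)⌋ = ⌊256/9⌋ = 28.
Step 4: Compare |C| = 28 to 28: satisfied.
The claimed |C| lies at the Hamming bound (tight).


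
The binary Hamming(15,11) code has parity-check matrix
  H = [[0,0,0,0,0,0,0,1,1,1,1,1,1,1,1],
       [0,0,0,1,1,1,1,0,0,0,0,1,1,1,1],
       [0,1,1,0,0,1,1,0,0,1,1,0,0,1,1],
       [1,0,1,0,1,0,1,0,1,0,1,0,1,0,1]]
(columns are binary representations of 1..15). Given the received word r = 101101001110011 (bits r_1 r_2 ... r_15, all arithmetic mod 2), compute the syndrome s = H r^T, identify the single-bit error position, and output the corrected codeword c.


s = (1, 0, 0, 1)^T, error position = 9, corrected codeword c = 101101000110011

Compute s = H r^T mod 2 one row at a time:
  s_1 = 0 + 1 + 1 + 1 + 0 + 0 + 1 + 1 = 5 ≡ 1 (mod 2).
  s_2 = 1 + 0 + 1 + 0 + 0 + 0 + 1 + 1 = 4 ≡ 0 (mod 2).
  s_3 = 0 + 1 + 1 + 0 + 1 + 1 + 1 + 1 = 6 ≡ 0 (mod 2).
  s_4 = 1 + 1 + 0 + 0 + 1 + 1 + 0 + 1 = 5 ≡ 1 (mod 2).
s = (1, 0, 0, 1)^T — this equals column 9 of H (binary 1001), so error is at position 9.
Correct: flip bit 9 of r = 101101001110011 to get c = 101101000110011.


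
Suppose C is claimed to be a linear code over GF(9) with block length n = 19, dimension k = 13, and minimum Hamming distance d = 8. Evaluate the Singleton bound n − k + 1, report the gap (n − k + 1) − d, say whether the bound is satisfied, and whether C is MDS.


Singleton RHS = n − k + 1 = 7, slack = -1, bound violated (no such code; not MDS).

Singleton bound: d ≤ n − k + 1.
Here n = 19, k = 13, so n − k + 1 = 7.
Given d = 8, check d ≤ 7: NO.
Slack = (n − k + 1) − d = -1.
The slack is negative: d = 8 exceeds n − k + 1 = 7 by 1, so the Singleton bound is violated and no linear [19, 13, 8]_9 code can exist. In particular it is not MDS (MDS requires d = n − k + 1 exactly).
Description: the claimed parameters are [19, 13, 8]_9; such a code would be impossible (violates the Singleton bound).


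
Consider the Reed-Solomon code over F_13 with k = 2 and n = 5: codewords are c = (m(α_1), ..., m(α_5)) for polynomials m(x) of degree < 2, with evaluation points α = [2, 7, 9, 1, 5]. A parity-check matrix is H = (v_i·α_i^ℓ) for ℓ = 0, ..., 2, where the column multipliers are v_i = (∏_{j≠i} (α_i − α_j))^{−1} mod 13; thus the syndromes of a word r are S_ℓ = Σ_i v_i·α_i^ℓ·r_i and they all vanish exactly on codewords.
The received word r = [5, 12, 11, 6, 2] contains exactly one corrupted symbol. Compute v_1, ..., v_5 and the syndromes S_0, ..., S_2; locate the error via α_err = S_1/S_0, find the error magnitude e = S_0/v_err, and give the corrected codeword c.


S = (9, 11, 12), error at position 2, error magnitude e = 12, c = [5, 0, 11, 6, 2].

Step 1: column multipliers v_i = (∏_{j≠i}(α_i − α_j))^{−1} mod 13.
  i = 1 (α = 2): (2−7)(2−9)(2−1)(2−5) = (−5)·(−7)·1·(−3) = −105 ≡ 12, so v_1 = 12^{−1} = 12 (mod 13).
  i = 2 (α = 7): (7−2)(7−9)(7−1)(7−5) = 5·(−2)·6·2 = −120 ≡ 10, so v_2 = 10^{−1} = 4 (mod 13).
  i = 3 (α = 9): (9−2)(9−7)(9−1)(9−5) = 7·2·8·4 = 448 ≡ 6, so v_3 = 6^{−1} = 11 (mod 13).
  i = 4 (α = 1): (1−2)(1−7)(1−9)(1−5) = (−1)·(−6)·(−8)·(−4) = 192 ≡ 10, so v_4 = 10^{−1} = 4 (mod 13).
  i = 5 (α = 5): (5−2)(5−7)(5−9)(5−1) = 3·(−2)·(−4)·4 = 96 ≡ 5, so v_5 = 5^{−1} = 8 (mod 13).
  v = [12, 4, 11, 4, 8].
Step 2: syndromes of r = [5, 12, 11, 6, 2] (all sums mod 13).
  S_0 = Σ v_i r_i = 12·5 + 4·12 + 11·11 + 4·6 + 8·2 = 269 ≡ 9.
  S_1 = Σ v_i α_i r_i = 12·2·5 + 4·7·12 + 11·9·11 + 4·1·6 + 8·5·2 = 1649 ≡ 11.
  α_i^2 mod 13 = [4, 10, 3, 1, 12].
  S_2 = Σ v_i α_i^2 r_i = 12·4·5 + 4·10·12 + 11·3·11 + 4·1·6 + 8·12·2 = 1299 ≡ 12.
  S = (9, 11, 12) ≠ 0, so r is not a codeword (an error is present).
Step 3: locate the error. For a single error e at position i, S_ℓ = v_i·e·α_i^ℓ, so α_err = S_1/S_0.
  S_0^{−1} = 9^{−1} = 3 (mod 13), so α_err = 11·3 = 33 ≡ 7 = α_2. Error position i = 2.
  Consistency check: S_2/S_1 = 12·6 = 72 ≡ 7 = α_err ✓ (single-error assumption holds).
Step 4: error magnitude e = S_0/v_2 = S_0·∏_{j≠2}(α_2 − α_j) = 9·10 = 90 ≡ 12 (mod 13).
Step 5: correct position 2: c_2 = r_2 − e = 12 − 12 ≡ 0 (mod 13). Hence c = [5, 0, 11, 6, 2].
  Check: interpolating c through the α_i gives m(x) = 7 + 12·x (degree < 2) with m(α_i) = c_i for every i, so c is indeed a codeword.


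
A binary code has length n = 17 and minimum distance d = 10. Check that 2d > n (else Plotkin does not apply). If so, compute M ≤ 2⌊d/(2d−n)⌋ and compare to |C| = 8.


Plotkin bound M ≤ 6; given |C| = 8 > bound (violated).

Check applicability: 2d = 20, n = 17.
2d − n = 3 > 0, so Plotkin applies.
Compute d/(2d−n) = 10/3 ≈ 3.3333.
⌊d/(2d−n)⌋ = 3.
Plotkin bound: M ≤ 2·3 = 6.
Given |C| = 8, check: VIOLATED.
This |C| is above the Plotkin bound, so no binary code with n = 17, d = 10 and 8 codewords exists.


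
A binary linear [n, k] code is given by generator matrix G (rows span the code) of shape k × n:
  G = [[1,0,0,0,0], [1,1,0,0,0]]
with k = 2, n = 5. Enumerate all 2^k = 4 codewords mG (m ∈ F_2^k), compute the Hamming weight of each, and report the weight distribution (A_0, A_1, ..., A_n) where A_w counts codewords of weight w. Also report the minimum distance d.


Weight distribution: A_0 = 1, A_1 = 2, A_2 = 1. Minimum distance d = 1.

Enumerate all 2^2 = 4 messages m ∈ F_2^2.
For each, compute codeword c = mG in F_2^5, then tally its weight.
  m = 00 → c = 00000, weight = 0.
  m = 10 → c = 10000, weight = 1.
  m = 01 → c = 11000, weight = 2.
  m = 11 → c = 01000, weight = 1.
Tally weights:
  weight 0: 1 codewords.
  weight 1: 2 codewords.
  weight 2: 1 codewords.
Minimum distance d = smallest w > 0 with A_w > 0 = 1.
Sanity: Σ A_w = 4 = 2^2 = 4 ✓.


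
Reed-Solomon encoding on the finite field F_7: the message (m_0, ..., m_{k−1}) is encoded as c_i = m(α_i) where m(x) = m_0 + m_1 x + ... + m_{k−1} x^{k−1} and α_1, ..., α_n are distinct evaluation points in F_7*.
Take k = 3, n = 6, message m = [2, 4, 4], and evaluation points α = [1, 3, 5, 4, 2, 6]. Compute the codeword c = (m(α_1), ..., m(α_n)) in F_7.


c = [3, 1, 3, 5, 5, 2]

Message polynomial: m(x) = 2 + 4·x + 4·x^2 (mod 7).
For each evaluation point α_i, compute m(α_i) mod 7:
  α_1 = 1: Horner steps 4 → 1 → 3, so m(1) = 3.
  α_2 = 3: Horner steps 4 → 2 → 1, so m(3) = 1.
  α_3 = 5: Horner steps 4 → 3 → 3, so m(5) = 3.
  α_4 = 4: Horner steps 4 → 6 → 5, so m(4) = 5.
  α_5 = 2: Horner steps 4 → 5 → 5, so m(2) = 5.
  α_6 = 6: Horner steps 4 → 0 → 2, so m(6) = 2.
Codeword c = [3, 1, 3, 5, 5, 2] ∈ F_7^6.


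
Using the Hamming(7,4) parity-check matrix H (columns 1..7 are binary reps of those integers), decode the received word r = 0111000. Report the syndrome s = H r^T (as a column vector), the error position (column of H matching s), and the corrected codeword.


s = (1, 0, 1)^T, error position = 5, corrected codeword c = 0111100

Compute s = H r^T mod 2 one row at a time:
  s_1 = 1 + 0 + 0 + 0 = 1 ≡ 1 (mod 2).
  s_2 = 1 + 1 + 0 + 0 = 2 ≡ 0 (mod 2).
  s_3 = 0 + 1 + 0 + 0 = 1 ≡ 1 (mod 2).
s = (1, 0, 1)^T — this equals column 5 of H (binary 101), so error is at position 5.
Correct: flip bit 5 of r = 0111000 to get c = 0111100.


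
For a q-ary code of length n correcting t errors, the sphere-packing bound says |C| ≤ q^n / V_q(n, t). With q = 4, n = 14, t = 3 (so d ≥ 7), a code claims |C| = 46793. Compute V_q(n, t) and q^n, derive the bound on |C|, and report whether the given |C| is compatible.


V_q(n, t) = 10690, q^n = 268435456, Hamming bound = 25110, |C| = 46793 > bound (violated).

Step 1: Compute V_q(n, t) = Σ_{j=0}^3 C(n, j) (q−1)^j.
  j = 0: C(14,0)·(3)^0 = 1·1 = 1.
  j = 1: C(14,1)·(3)^1 = 14·3 = 42.
  j = 2: C(14,2)·(3)^2 = 91·9 = 819.
  j = 3: C(14,3)·(3)^3 = 364·27 = 9828.
  V_q(n, t) = 1 + 42 + 819 + 9828 = 10690.
Step 2: q^n = 4^14 = 268435456.
Step 3: Hamming bound ⌊q^n / V_q(n,t)⌋ = ⌊268435456/10690⌋ = 25110.
Step 4: Compare |C| = 46793 to 25110: violated.
The claimed |C| lies above the Hamming bound, so no 4-ary code of length 14 with d ≥ 7 can have 46793 codewords.


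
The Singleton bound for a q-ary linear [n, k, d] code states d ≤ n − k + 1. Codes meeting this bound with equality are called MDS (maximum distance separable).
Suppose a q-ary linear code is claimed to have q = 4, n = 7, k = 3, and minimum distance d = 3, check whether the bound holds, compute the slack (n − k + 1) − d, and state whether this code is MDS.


Singleton RHS = n − k + 1 = 5, slack = 2, bound satisfied, not MDS.

Singleton bound: d ≤ n − k + 1.
Here n = 7, k = 3, so n − k + 1 = 5.
Given d = 3, check d ≤ 5: YES.
Slack = (n − k + 1) − d = 2.
The code is NOT MDS (slack = 2 > 0).
Description: the claimed parameters are [7, 3, 3]_4; such a code would be non-MDS.


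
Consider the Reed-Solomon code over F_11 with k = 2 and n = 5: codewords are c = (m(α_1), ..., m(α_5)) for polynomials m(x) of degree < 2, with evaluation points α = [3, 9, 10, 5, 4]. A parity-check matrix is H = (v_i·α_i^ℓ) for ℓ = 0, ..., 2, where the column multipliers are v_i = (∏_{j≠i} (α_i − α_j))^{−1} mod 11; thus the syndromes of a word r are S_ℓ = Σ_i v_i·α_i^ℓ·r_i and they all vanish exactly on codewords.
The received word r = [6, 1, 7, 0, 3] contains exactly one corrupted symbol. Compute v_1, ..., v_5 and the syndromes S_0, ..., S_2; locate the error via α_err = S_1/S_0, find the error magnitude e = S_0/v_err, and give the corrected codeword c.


S = (2, 7, 8), error at position 2, error magnitude e = 2, c = [6, 10, 7, 0, 3].

Step 1: column multipliers v_i = (∏_{j≠i}(α_i − α_j))^{−1} mod 11.
  i = 1 (α = 3): (3−9)(3−10)(3−5)(3−4) = (−6)·(−7)·(−2)·(−1) = 84 ≡ 7, so v_1 = 7^{−1} = 8 (mod 11).
  i = 2 (α = 9): (9−3)(9−10)(9−5)(9−4) = 6·(−1)·4·5 = −120 ≡ 1, so v_2 = 1^{−1} = 1 (mod 11).
  i = 3 (α = 10): (10−3)(10−9)(10−5)(10−4) = 7·1·5·6 = 210 ≡ 1, so v_3 = 1^{−1} = 1 (mod 11).
  i = 4 (α = 5): (5−3)(5−9)(5−10)(5−4) = 2·(−4)·(−5)·1 = 40 ≡ 7, so v_4 = 7^{−1} = 8 (mod 11).
  i = 5 (α = 4): (4−3)(4−9)(4−10)(4−5) = 1·(−5)·(−6)·(−1) = −30 ≡ 3, so v_5 = 3^{−1} = 4 (mod 11).
  v = [8, 1, 1, 8, 4].
Step 2: syndromes of r = [6, 1, 7, 0, 3] (all sums mod 11).
  S_0 = Σ v_i r_i = 8·6 + 1·1 + 1·7 + 8·0 + 4·3 = 68 ≡ 2.
  S_1 = Σ v_i α_i r_i = 8·3·6 + 1·9·1 + 1·10·7 + 8·5·0 + 4·4·3 = 271 ≡ 7.
  α_i^2 mod 11 = [9, 4, 1, 3, 5].
  S_2 = Σ v_i α_i^2 r_i = 8·9·6 + 1·4·1 + 1·1·7 + 8·3·0 + 4·5·3 = 503 ≡ 8.
  S = (2, 7, 8) ≠ 0, so r is not a codeword (an error is present).
Step 3: locate the error. For a single error e at position i, S_ℓ = v_i·e·α_i^ℓ, so α_err = S_1/S_0.
  S_0^{−1} = 2^{−1} = 6 (mod 11), so α_err = 7·6 = 42 ≡ 9 = α_2. Error position i = 2.
  Consistency check: S_2/S_1 = 8·8 = 64 ≡ 9 = α_err ✓ (single-error assumption holds).
Step 4: error magnitude e = S_0/v_2 = S_0·∏_{j≠2}(α_2 − α_j) = 2·1 = 2 ≡ 2 (mod 11).
Step 5: correct position 2: c_2 = r_2 − e = 1 − 2 ≡ 10 (mod 11). Hence c = [6, 10, 7, 0, 3].
  Check: interpolating c through the α_i gives m(x) = 4 + 8·x (degree < 2) with m(α_i) = c_i for every i, so c is indeed a codeword.


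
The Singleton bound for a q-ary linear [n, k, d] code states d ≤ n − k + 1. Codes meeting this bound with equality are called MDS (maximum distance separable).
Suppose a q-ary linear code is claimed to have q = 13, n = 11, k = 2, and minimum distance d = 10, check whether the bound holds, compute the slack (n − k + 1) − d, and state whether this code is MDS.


Singleton RHS = n − k + 1 = 10, slack = 0, bound satisfied, MDS.

Singleton bound: d ≤ n − k + 1.
Here n = 11, k = 2, so n − k + 1 = 10.
Given d = 10, check d ≤ 10: YES.
Slack = (n − k + 1) − d = 0.
The code is MDS (slack = 0).
Description: the claimed parameters are [11, 2, 10]_13; such a code would be MDS (meets Singleton bound).


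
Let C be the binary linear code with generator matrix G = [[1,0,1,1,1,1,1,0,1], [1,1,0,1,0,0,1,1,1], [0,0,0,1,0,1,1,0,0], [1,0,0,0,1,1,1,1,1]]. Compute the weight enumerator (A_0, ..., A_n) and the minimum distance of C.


Weight distribution: A_0 = 1, A_3 = 3, A_4 = 3, A_5 = 4, A_6 = 4, A_7 = 1. Minimum distance d = 3.

Enumerate all 2^4 = 16 messages m ∈ F_2^4.
For each, compute codeword c = mG in F_2^9, then tally its weight.
  m = 0000 → c = 000000000, weight = 0.
  m = 1000 → c = 101111101, weight = 7.
  m = 0100 → c = 110100111, weight = 6.
  m = 1100 → c = 011011010, weight = 5.
  m = 0010 → c = 000101100, weight = 3.
  m = 1010 → c = 101010001, weight = 4.
  m = 0110 → c = 110001011, weight = 5.
  m = 1110 → c = 011110110, weight = 6.
  m = 0001 → c = 100011111, weight = 6.
  m = 1001 → c = 001100010, weight = 3.
  m = 0101 → c = 010111000, weight = 4.
  m = 1101 → c = 111000101, weight = 5.
  m = 0011 → c = 100110011, weight = 5.
  m = 1011 → c = 001001110, weight = 4.
  m = 0111 → c = 010010100, weight = 3.
  m = 1111 → c = 111101001, weight = 6.
Tally weights:
  weight 0: 1 codewords.
  weight 3: 3 codewords.
  weight 4: 3 codewords.
  weight 5: 4 codewords.
  weight 6: 4 codewords.
  weight 7: 1 codewords.
Minimum distance d = smallest w > 0 with A_w > 0 = 3.
Sanity: Σ A_w = 16 = 2^4 = 16 ✓.


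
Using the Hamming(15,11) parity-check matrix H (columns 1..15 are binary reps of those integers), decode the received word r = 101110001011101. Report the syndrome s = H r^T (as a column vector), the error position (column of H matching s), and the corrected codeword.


s = (1, 1, 1, 1)^T, error position = 15, corrected codeword c = 101110001011100

Compute s = H r^T mod 2 one row at a time:
  s_1 = 0 + 1 + 0 + 1 + 1 + 1 + 0 + 1 = 5 ≡ 1 (mod 2).
  s_2 = 1 + 1 + 0 + 0 + 1 + 1 + 0 + 1 = 5 ≡ 1 (mod 2).
  s_3 = 0 + 1 + 0 + 0 + 0 + 1 + 0 + 1 = 3 ≡ 1 (mod 2).
  s_4 = 1 + 1 + 1 + 0 + 1 + 1 + 1 + 1 = 7 ≡ 1 (mod 2).
s = (1, 1, 1, 1)^T — this equals column 15 of H (binary 1111), so error is at position 15.
Correct: flip bit 15 of r = 101110001011101 to get c = 101110001011100.


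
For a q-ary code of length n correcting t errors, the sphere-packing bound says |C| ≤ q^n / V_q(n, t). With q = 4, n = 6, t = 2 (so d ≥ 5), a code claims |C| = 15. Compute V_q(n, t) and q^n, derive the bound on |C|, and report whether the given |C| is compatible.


V_q(n, t) = 154, q^n = 4096, Hamming bound = 26, |C| = 15 ≤ bound (satisfied).

Step 1: Compute V_q(n, t) = Σ_{j=0}^2 C(n, j) (q−1)^j.
  j = 0: C(6,0)·(3)^0 = 1·1 = 1.
  j = 1: C(6,1)·(3)^1 = 6·3 = 18.
  j = 2: C(6,2)·(3)^2 = 15·9 = 135.
  V_q(n, t) = 1 + 18 + 135 = 154.
Step 2: q^n = 4^6 = 4096.
Step 3: Hamming bound ⌊q^n / V_q(n,t)⌋ = ⌊4096/154⌋ = 26.
Step 4: Compare |C| = 15 to 26: satisfied.
The claimed |C| lies below the Hamming bound.


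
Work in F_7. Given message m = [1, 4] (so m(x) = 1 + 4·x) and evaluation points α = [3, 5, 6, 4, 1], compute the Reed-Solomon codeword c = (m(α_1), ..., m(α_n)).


c = [6, 0, 4, 3, 5]

Message polynomial: m(x) = 1 + 4·x (mod 7).
For each evaluation point α_i, compute m(α_i) mod 7:
  α_1 = 3: Horner steps 4 → 6, so m(3) = 6.
  α_2 = 5: Horner steps 4 → 0, so m(5) = 0.
  α_3 = 6: Horner steps 4 → 4, so m(6) = 4.
  α_4 = 4: Horner steps 4 → 3, so m(4) = 3.
  α_5 = 1: Horner steps 4 → 5, so m(1) = 5.
Codeword c = [6, 0, 4, 3, 5] ∈ F_7^5.


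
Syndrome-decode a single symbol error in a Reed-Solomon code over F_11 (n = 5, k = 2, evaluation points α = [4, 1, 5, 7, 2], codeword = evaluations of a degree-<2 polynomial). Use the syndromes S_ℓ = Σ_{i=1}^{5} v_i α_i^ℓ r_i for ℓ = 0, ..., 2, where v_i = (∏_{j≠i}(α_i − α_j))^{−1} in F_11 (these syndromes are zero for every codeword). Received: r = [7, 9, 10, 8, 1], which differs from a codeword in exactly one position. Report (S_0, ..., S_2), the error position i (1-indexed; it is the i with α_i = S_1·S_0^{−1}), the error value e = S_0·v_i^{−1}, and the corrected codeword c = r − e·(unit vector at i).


S = (9, 8, 1), error at position 4, error magnitude e = 3, c = [7, 9, 10, 5, 1].

Step 1: column multipliers v_i = (∏_{j≠i}(α_i − α_j))^{−1} mod 11.
  i = 1 (α = 4): (4−1)(4−5)(4−7)(4−2) = 3·(−1)·(−3)·2 = 18 ≡ 7, so v_1 = 7^{−1} = 8 (mod 11).
  i = 2 (α = 1): (1−4)(1−5)(1−7)(1−2) = (−3)·(−4)·(−6)·(−1) = 72 ≡ 6, so v_2 = 6^{−1} = 2 (mod 11).
  i = 3 (α = 5): (5−4)(5−1)(5−7)(5−2) = 1·4·(−2)·3 = −24 ≡ 9, so v_3 = 9^{−1} = 5 (mod 11).
  i = 4 (α = 7): (7−4)(7−1)(7−5)(7−2) = 3·6·2·5 = 180 ≡ 4, so v_4 = 4^{−1} = 3 (mod 11).
  i = 5 (α = 2): (2−4)(2−1)(2−5)(2−7) = (−2)·1·(−3)·(−5) = −30 ≡ 3, so v_5 = 3^{−1} = 4 (mod 11).
  v = [8, 2, 5, 3, 4].
Step 2: syndromes of r = [7, 9, 10, 8, 1] (all sums mod 11).
  S_0 = Σ v_i r_i = 8·7 + 2·9 + 5·10 + 3·8 + 4·1 = 152 ≡ 9.
  S_1 = Σ v_i α_i r_i = 8·4·7 + 2·1·9 + 5·5·10 + 3·7·8 + 4·2·1 = 668 ≡ 8.
  α_i^2 mod 11 = [5, 1, 3, 5, 4].
  S_2 = Σ v_i α_i^2 r_i = 8·5·7 + 2·1·9 + 5·3·10 + 3·5·8 + 4·4·1 = 584 ≡ 1.
  S = (9, 8, 1) ≠ 0, so r is not a codeword (an error is present).
Step 3: locate the error. For a single error e at position i, S_ℓ = v_i·e·α_i^ℓ, so α_err = S_1/S_0.
  S_0^{−1} = 9^{−1} = 5 (mod 11), so α_err = 8·5 = 40 ≡ 7 = α_4. Error position i = 4.
  Consistency check: S_2/S_1 = 1·7 = 7 ≡ 7 = α_err ✓ (single-error assumption holds).
Step 4: error magnitude e = S_0/v_4 = S_0·∏_{j≠4}(α_4 − α_j) = 9·4 = 36 ≡ 3 (mod 11).
Step 5: correct position 4: c_4 = r_4 − e = 8 − 3 ≡ 5 (mod 11). Hence c = [7, 9, 10, 5, 1].
  Check: interpolating c through the α_i gives m(x) = 6 + 3·x (degree < 2) with m(α_i) = c_i for every i, so c is indeed a codeword.


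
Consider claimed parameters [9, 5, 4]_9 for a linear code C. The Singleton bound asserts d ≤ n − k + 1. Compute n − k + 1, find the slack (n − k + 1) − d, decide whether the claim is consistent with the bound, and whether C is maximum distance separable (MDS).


Singleton RHS = n − k + 1 = 5, slack = 1, bound satisfied, not MDS.

Singleton bound: d ≤ n − k + 1.
Here n = 9, k = 5, so n − k + 1 = 5.
Given d = 4, check d ≤ 5: YES.
Slack = (n − k + 1) − d = 1.
The code is NOT MDS (slack = 1 > 0).
Description: the claimed parameters are [9, 5, 4]_9; such a code would be non-MDS.


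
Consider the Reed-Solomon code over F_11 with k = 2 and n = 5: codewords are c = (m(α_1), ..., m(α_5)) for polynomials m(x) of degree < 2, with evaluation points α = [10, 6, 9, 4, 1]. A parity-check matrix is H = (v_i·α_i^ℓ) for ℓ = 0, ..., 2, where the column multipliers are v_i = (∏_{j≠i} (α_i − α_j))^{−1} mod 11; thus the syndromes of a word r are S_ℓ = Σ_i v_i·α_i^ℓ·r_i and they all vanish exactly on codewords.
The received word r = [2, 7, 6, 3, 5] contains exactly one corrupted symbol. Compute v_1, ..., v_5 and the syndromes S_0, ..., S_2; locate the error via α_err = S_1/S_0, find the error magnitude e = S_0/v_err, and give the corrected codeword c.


S = (3, 1, 4), error at position 4, error magnitude e = 10, c = [2, 7, 6, 4, 5].

Step 1: column multipliers v_i = (∏_{j≠i}(α_i − α_j))^{−1} mod 11.
  i = 1 (α = 10): (10−6)(10−9)(10−4)(10−1) = 4·1·6·9 = 216 ≡ 7, so v_1 = 7^{−1} = 8 (mod 11).
  i = 2 (α = 6): (6−10)(6−9)(6−4)(6−1) = (−4)·(−3)·2·5 = 120 ≡ 10, so v_2 = 10^{−1} = 10 (mod 11).
  i = 3 (α = 9): (9−10)(9−6)(9−4)(9−1) = (−1)·3·5·8 = −120 ≡ 1, so v_3 = 1^{−1} = 1 (mod 11).
  i = 4 (α = 4): (4−10)(4−6)(4−9)(4−1) = (−6)·(−2)·(−5)·3 = −180 ≡ 7, so v_4 = 7^{−1} = 8 (mod 11).
  i = 5 (α = 1): (1−10)(1−6)(1−9)(1−4) = (−9)·(−5)·(−8)·(−3) = 1080 ≡ 2, so v_5 = 2^{−1} = 6 (mod 11).
  v = [8, 10, 1, 8, 6].
Step 2: syndromes of r = [2, 7, 6, 3, 5] (all sums mod 11).
  S_0 = Σ v_i r_i = 8·2 + 10·7 + 1·6 + 8·3 + 6·5 = 146 ≡ 3.
  S_1 = Σ v_i α_i r_i = 8·10·2 + 10·6·7 + 1·9·6 + 8·4·3 + 6·1·5 = 760 ≡ 1.
  α_i^2 mod 11 = [1, 3, 4, 5, 1].
  S_2 = Σ v_i α_i^2 r_i = 8·1·2 + 10·3·7 + 1·4·6 + 8·5·3 + 6·1·5 = 400 ≡ 4.
  S = (3, 1, 4) ≠ 0, so r is not a codeword (an error is present).
Step 3: locate the error. For a single error e at position i, S_ℓ = v_i·e·α_i^ℓ, so α_err = S_1/S_0.
  S_0^{−1} = 3^{−1} = 4 (mod 11), so α_err = 1·4 = 4 ≡ 4 = α_4. Error position i = 4.
  Consistency check: S_2/S_1 = 4·1 = 4 ≡ 4 = α_err ✓ (single-error assumption holds).
Step 4: error magnitude e = S_0/v_4 = S_0·∏_{j≠4}(α_4 − α_j) = 3·7 = 21 ≡ 10 (mod 11).
Step 5: correct position 4: c_4 = r_4 − e = 3 − 10 ≡ 4 (mod 11). Hence c = [2, 7, 6, 4, 5].
  Check: interpolating c through the α_i gives m(x) = 9 + 7·x (degree < 2) with m(α_i) = c_i for every i, so c is indeed a codeword.


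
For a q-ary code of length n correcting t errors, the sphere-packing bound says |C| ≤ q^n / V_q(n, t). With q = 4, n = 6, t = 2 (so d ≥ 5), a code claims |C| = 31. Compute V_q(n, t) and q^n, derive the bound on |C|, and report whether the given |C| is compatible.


V_q(n, t) = 154, q^n = 4096, Hamming bound = 26, |C| = 31 > bound (violated).

Step 1: Compute V_q(n, t) = Σ_{j=0}^2 C(n, j) (q−1)^j.
  j = 0: C(6,0)·(3)^0 = 1·1 = 1.
  j = 1: C(6,1)·(3)^1 = 6·3 = 18.
  j = 2: C(6,2)·(3)^2 = 15·9 = 135.
  V_q(n, t) = 1 + 18 + 135 = 154.
Step 2: q^n = 4^6 = 4096.
Step 3: Hamming bound ⌊q^n / V_q(n,t)⌋ = ⌊4096/154⌋ = 26.
Step 4: Compare |C| = 31 to 26: violated.
The claimed |C| lies above the Hamming bound, so no 4-ary code of length 6 with d ≥ 5 can have 31 codewords.


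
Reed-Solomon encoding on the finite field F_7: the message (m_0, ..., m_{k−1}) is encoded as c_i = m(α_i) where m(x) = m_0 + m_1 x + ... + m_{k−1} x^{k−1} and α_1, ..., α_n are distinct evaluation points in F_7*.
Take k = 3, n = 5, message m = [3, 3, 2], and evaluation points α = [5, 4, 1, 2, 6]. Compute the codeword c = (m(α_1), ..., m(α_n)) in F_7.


c = [5, 5, 1, 3, 2]

Message polynomial: m(x) = 3 + 3·x + 2·x^2 (mod 7).
For each evaluation point α_i, compute m(α_i) mod 7:
  α_1 = 5: Horner steps 2 → 6 → 5, so m(5) = 5.
  α_2 = 4: Horner steps 2 → 4 → 5, so m(4) = 5.
  α_3 = 1: Horner steps 2 → 5 → 1, so m(1) = 1.
  α_4 = 2: Horner steps 2 → 0 → 3, so m(2) = 3.
  α_5 = 6: Horner steps 2 → 1 → 2, so m(6) = 2.
Codeword c = [5, 5, 1, 3, 2] ∈ F_7^5.


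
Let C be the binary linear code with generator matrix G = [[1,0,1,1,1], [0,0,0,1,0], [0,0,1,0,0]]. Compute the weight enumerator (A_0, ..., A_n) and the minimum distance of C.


Weight distribution: A_0 = 1, A_1 = 2, A_2 = 2, A_3 = 2, A_4 = 1. Minimum distance d = 1.

Enumerate all 2^3 = 8 messages m ∈ F_2^3.
For each, compute codeword c = mG in F_2^5, then tally its weight.
  m = 000 → c = 00000, weight = 0.
  m = 100 → c = 10111, weight = 4.
  m = 010 → c = 00010, weight = 1.
  m = 110 → c = 10101, weight = 3.
  m = 001 → c = 00100, weight = 1.
  m = 101 → c = 10011, weight = 3.
  m = 011 → c = 00110, weight = 2.
  m = 111 → c = 10001, weight = 2.
Tally weights:
  weight 0: 1 codewords.
  weight 1: 2 codewords.
  weight 2: 2 codewords.
  weight 3: 2 codewords.
  weight 4: 1 codewords.
Minimum distance d = smallest w > 0 with A_w > 0 = 1.
Sanity: Σ A_w = 8 = 2^3 = 8 ✓.


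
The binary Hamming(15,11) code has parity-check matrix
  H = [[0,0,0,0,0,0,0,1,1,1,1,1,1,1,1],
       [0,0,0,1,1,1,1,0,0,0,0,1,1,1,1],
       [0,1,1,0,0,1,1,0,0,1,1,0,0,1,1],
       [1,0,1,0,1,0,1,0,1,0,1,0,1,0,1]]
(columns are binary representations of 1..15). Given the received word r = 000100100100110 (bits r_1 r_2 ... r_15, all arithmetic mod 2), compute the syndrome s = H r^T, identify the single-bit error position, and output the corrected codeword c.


s = (1, 0, 1, 0)^T, error position = 10, corrected codeword c = 000100100000110

Compute s = H r^T mod 2 one row at a time:
  s_1 = 0 + 0 + 1 + 0 + 0 + 1 + 1 + 0 = 3 ≡ 1 (mod 2).
  s_2 = 1 + 0 + 0 + 1 + 0 + 1 + 1 + 0 = 4 ≡ 0 (mod 2).
  s_3 = 0 + 0 + 0 + 1 + 1 + 0 + 1 + 0 = 3 ≡ 1 (mod 2).
  s_4 = 0 + 0 + 0 + 1 + 0 + 0 + 1 + 0 = 2 ≡ 0 (mod 2).
s = (1, 0, 1, 0)^T — this equals column 10 of H (binary 1010), so error is at position 10.
Correct: flip bit 10 of r = 000100100100110 to get c = 000100100000110.


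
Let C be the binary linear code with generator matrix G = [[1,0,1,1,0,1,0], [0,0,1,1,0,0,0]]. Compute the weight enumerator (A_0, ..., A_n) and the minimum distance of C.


Weight distribution: A_0 = 1, A_2 = 2, A_4 = 1. Minimum distance d = 2.

Enumerate all 2^2 = 4 messages m ∈ F_2^2.
For each, compute codeword c = mG in F_2^7, then tally its weight.
  m = 00 → c = 0000000, weight = 0.
  m = 10 → c = 1011010, weight = 4.
  m = 01 → c = 0011000, weight = 2.
  m = 11 → c = 1000010, weight = 2.
Tally weights:
  weight 0: 1 codewords.
  weight 2: 2 codewords.
  weight 4: 1 codewords.
Minimum distance d = smallest w > 0 with A_w > 0 = 2.
Sanity: Σ A_w = 4 = 2^2 = 4 ✓.


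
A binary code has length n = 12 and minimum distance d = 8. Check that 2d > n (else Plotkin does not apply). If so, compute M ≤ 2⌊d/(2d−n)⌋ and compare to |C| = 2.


Plotkin bound M ≤ 4; given |C| = 2 ≤ bound (satisfied).

Check applicability: 2d = 16, n = 12.
2d − n = 4 > 0, so Plotkin applies.
Compute d/(2d−n) = 8/4 ≈ 2.0000.
⌊d/(2d−n)⌋ = 2.
Plotkin bound: M ≤ 2·2 = 4.
Given |C| = 2, check: satisfied.
This |C| is below the Plotkin bound.


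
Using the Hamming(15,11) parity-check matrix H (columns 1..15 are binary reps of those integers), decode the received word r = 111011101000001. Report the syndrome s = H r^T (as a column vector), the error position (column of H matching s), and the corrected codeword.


s = (0, 0, 1, 0)^T, error position = 2, corrected codeword c = 101011101000001

Compute s = H r^T mod 2 one row at a time:
  s_1 = 0 + 1 + 0 + 0 + 0 + 0 + 0 + 1 = 2 ≡ 0 (mod 2).
  s_2 = 0 + 1 + 1 + 1 + 0 + 0 + 0 + 1 = 4 ≡ 0 (mod 2).
  s_3 = 1 + 1 + 1 + 1 + 0 + 0 + 0 + 1 = 5 ≡ 1 (mod 2).
  s_4 = 1 + 1 + 1 + 1 + 1 + 0 + 0 + 1 = 6 ≡ 0 (mod 2).
s = (0, 0, 1, 0)^T — this equals column 2 of H (binary 0010), so error is at position 2.
Correct: flip bit 2 of r = 111011101000001 to get c = 101011101000001.


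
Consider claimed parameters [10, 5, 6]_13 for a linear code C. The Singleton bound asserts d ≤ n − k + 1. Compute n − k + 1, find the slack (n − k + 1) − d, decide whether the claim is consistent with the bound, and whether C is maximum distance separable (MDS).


Singleton RHS = n − k + 1 = 6, slack = 0, bound satisfied, MDS.

Singleton bound: d ≤ n − k + 1.
Here n = 10, k = 5, so n − k + 1 = 6.
Given d = 6, check d ≤ 6: YES.
Slack = (n − k + 1) − d = 0.
The code is MDS (slack = 0).
Description: the claimed parameters are [10, 5, 6]_13; such a code would be MDS (meets Singleton bound).


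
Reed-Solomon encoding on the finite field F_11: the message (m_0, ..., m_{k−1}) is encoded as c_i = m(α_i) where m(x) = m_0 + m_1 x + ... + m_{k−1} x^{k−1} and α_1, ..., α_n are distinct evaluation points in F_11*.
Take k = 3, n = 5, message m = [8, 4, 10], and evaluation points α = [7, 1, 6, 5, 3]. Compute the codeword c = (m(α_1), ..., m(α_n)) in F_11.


c = [9, 0, 7, 3, 0]

Message polynomial: m(x) = 8 + 4·x + 10·x^2 (mod 11).
For each evaluation point α_i, compute m(α_i) mod 11:
  α_1 = 7: Horner steps 10 → 8 → 9, so m(7) = 9.
  α_2 = 1: Horner steps 10 → 3 → 0, so m(1) = 0.
  α_3 = 6: Horner steps 10 → 9 → 7, so m(6) = 7.
  α_4 = 5: Horner steps 10 → 10 → 3, so m(5) = 3.
  α_5 = 3: Horner steps 10 → 1 → 0, so m(3) = 0.
Codeword c = [9, 0, 7, 3, 0] ∈ F_11^5.


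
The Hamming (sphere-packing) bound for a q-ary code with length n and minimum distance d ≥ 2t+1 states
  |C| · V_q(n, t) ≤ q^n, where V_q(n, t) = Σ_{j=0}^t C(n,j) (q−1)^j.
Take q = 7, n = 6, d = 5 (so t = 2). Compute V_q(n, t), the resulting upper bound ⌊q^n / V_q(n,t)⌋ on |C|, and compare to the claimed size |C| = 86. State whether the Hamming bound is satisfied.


V_q(n, t) = 577, q^n = 117649, Hamming bound = 203, |C| = 86 ≤ bound (satisfied).

Step 1: Compute V_q(n, t) = Σ_{j=0}^2 C(n, j) (q−1)^j.
  j = 0: C(6,0)·(6)^0 = 1·1 = 1.
  j = 1: C(6,1)·(6)^1 = 6·6 = 36.
  j = 2: C(6,2)·(6)^2 = 15·36 = 540.
  V_q(n, t) = 1 + 36 + 540 = 577.
Step 2: q^n = 7^6 = 117649.
Step 3: Hamming bound ⌊q^n / V_q(n,t)⌋ = ⌊117649/577⌋ = 203.
Step 4: Compare |C| = 86 to 203: satisfied.
The claimed |C| lies below the Hamming bound.


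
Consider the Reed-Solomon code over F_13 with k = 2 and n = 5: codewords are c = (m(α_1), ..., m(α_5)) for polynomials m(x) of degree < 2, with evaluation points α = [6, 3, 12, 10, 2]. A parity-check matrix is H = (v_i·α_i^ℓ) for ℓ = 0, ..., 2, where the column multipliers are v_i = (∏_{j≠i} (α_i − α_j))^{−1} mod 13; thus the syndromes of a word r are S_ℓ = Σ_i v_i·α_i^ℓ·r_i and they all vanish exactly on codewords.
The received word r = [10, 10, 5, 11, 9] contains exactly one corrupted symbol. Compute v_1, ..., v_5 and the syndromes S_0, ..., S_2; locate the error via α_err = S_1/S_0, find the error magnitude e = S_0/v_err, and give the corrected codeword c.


S = (5, 2, 6), error at position 2, error magnitude e = 4, c = [10, 6, 5, 11, 9].

Step 1: column multipliers v_i = (∏_{j≠i}(α_i − α_j))^{−1} mod 13.
  i = 1 (α = 6): (6−3)(6−12)(6−10)(6−2) = 3·(−6)·(−4)·4 = 288 ≡ 2, so v_1 = 2^{−1} = 7 (mod 13).
  i = 2 (α = 3): (3−6)(3−12)(3−10)(3−2) = (−3)·(−9)·(−7)·1 = −189 ≡ 6, so v_2 = 6^{−1} = 11 (mod 13).
  i = 3 (α = 12): (12−6)(12−3)(12−10)(12−2) = 6·9·2·10 = 1080 ≡ 1, so v_3 = 1^{−1} = 1 (mod 13).
  i = 4 (α = 10): (10−6)(10−3)(10−12)(10−2) = 4·7·(−2)·8 = −448 ≡ 7, so v_4 = 7^{−1} = 2 (mod 13).
  i = 5 (α = 2): (2−6)(2−3)(2−12)(2−10) = (−4)·(−1)·(−10)·(−8) = 320 ≡ 8, so v_5 = 8^{−1} = 5 (mod 13).
  v = [7, 11, 1, 2, 5].
Step 2: syndromes of r = [10, 10, 5, 11, 9] (all sums mod 13).
  S_0 = Σ v_i r_i = 7·10 + 11·10 + 1·5 + 2·11 + 5·9 = 252 ≡ 5.
  S_1 = Σ v_i α_i r_i = 7·6·10 + 11·3·10 + 1·12·5 + 2·10·11 + 5·2·9 = 1120 ≡ 2.
  α_i^2 mod 13 = [10, 9, 1, 9, 4].
  S_2 = Σ v_i α_i^2 r_i = 7·10·10 + 11·9·10 + 1·1·5 + 2·9·11 + 5·4·9 = 2073 ≡ 6.
  S = (5, 2, 6) ≠ 0, so r is not a codeword (an error is present).
Step 3: locate the error. For a single error e at position i, S_ℓ = v_i·e·α_i^ℓ, so α_err = S_1/S_0.
  S_0^{−1} = 5^{−1} = 8 (mod 13), so α_err = 2·8 = 16 ≡ 3 = α_2. Error position i = 2.
  Consistency check: S_2/S_1 = 6·7 = 42 ≡ 3 = α_err ✓ (single-error assumption holds).
Step 4: error magnitude e = S_0/v_2 = S_0·∏_{j≠2}(α_2 − α_j) = 5·6 = 30 ≡ 4 (mod 13).
Step 5: correct position 2: c_2 = r_2 − e = 10 − 4 ≡ 6 (mod 13). Hence c = [10, 6, 5, 11, 9].
  Check: interpolating c through the α_i gives m(x) = 2 + 10·x (degree < 2) with m(α_i) = c_i for every i, so c is indeed a codeword.


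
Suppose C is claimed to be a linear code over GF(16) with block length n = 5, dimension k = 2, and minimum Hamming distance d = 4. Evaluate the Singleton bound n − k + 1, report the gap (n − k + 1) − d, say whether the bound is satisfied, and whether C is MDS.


Singleton RHS = n − k + 1 = 4, slack = 0, bound satisfied, MDS.

Singleton bound: d ≤ n − k + 1.
Here n = 5, k = 2, so n − k + 1 = 4.
Given d = 4, check d ≤ 4: YES.
Slack = (n − k + 1) − d = 0.
The code is MDS (slack = 0).
Description: the claimed parameters are [5, 2, 4]_16; such a code would be MDS (meets Singleton bound).


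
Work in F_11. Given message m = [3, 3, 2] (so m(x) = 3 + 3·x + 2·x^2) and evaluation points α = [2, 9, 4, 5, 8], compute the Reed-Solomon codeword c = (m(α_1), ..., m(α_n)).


c = [6, 5, 3, 2, 1]

Message polynomial: m(x) = 3 + 3·x + 2·x^2 (mod 11).
For each evaluation point α_i, compute m(α_i) mod 11:
  α_1 = 2: Horner steps 2 → 7 → 6, so m(2) = 6.
  α_2 = 9: Horner steps 2 → 10 → 5, so m(9) = 5.
  α_3 = 4: Horner steps 2 → 0 → 3, so m(4) = 3.
  α_4 = 5: Horner steps 2 → 2 → 2, so m(5) = 2.
  α_5 = 8: Horner steps 2 → 8 → 1, so m(8) = 1.
Codeword c = [6, 5, 3, 2, 1] ∈ F_11^5.


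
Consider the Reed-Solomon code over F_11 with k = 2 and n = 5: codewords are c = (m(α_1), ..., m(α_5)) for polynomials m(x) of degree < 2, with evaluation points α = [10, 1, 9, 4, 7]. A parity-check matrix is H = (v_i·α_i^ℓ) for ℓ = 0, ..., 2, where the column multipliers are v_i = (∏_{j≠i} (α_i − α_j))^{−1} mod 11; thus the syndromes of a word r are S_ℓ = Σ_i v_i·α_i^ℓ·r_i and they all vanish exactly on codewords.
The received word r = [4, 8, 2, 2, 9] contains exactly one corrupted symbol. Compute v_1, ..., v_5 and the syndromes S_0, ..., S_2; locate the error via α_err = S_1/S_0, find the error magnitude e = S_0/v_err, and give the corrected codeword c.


S = (2, 8, 10), error at position 4, error magnitude e = 10, c = [4, 8, 2, 3, 9].

Step 1: column multipliers v_i = (∏_{j≠i}(α_i − α_j))^{−1} mod 11.
  i = 1 (α = 10): (10−1)(10−9)(10−4)(10−7) = 9·1·6·3 = 162 ≡ 8, so v_1 = 8^{−1} = 7 (mod 11).
  i = 2 (α = 1): (1−10)(1−9)(1−4)(1−7) = (−9)·(−8)·(−3)·(−6) = 1296 ≡ 9, so v_2 = 9^{−1} = 5 (mod 11).
  i = 3 (α = 9): (9−10)(9−1)(9−4)(9−7) = (−1)·8·5·2 = −80 ≡ 8, so v_3 = 8^{−1} = 7 (mod 11).
  i = 4 (α = 4): (4−10)(4−1)(4−9)(4−7) = (−6)·3·(−5)·(−3) = −270 ≡ 5, so v_4 = 5^{−1} = 9 (mod 11).
  i = 5 (α = 7): (7−10)(7−1)(7−9)(7−4) = (−3)·6·(−2)·3 = 108 ≡ 9, so v_5 = 9^{−1} = 5 (mod 11).
  v = [7, 5, 7, 9, 5].
Step 2: syndromes of r = [4, 8, 2, 2, 9] (all sums mod 11).
  S_0 = Σ v_i r_i = 7·4 + 5·8 + 7·2 + 9·2 + 5·9 = 145 ≡ 2.
  S_1 = Σ v_i α_i r_i = 7·10·4 + 5·1·8 + 7·9·2 + 9·4·2 + 5·7·9 = 833 ≡ 8.
  α_i^2 mod 11 = [1, 1, 4, 5, 5].
  S_2 = Σ v_i α_i^2 r_i = 7·1·4 + 5·1·8 + 7·4·2 + 9·5·2 + 5·5·9 = 439 ≡ 10.
  S = (2, 8, 10) ≠ 0, so r is not a codeword (an error is present).
Step 3: locate the error. For a single error e at position i, S_ℓ = v_i·e·α_i^ℓ, so α_err = S_1/S_0.
  S_0^{−1} = 2^{−1} = 6 (mod 11), so α_err = 8·6 = 48 ≡ 4 = α_4. Error position i = 4.
  Consistency check: S_2/S_1 = 10·7 = 70 ≡ 4 = α_err ✓ (single-error assumption holds).
Step 4: error magnitude e = S_0/v_4 = S_0·∏_{j≠4}(α_4 − α_j) = 2·5 = 10 ≡ 10 (mod 11).
Step 5: correct position 4: c_4 = r_4 − e = 2 − 10 ≡ 3 (mod 11). Hence c = [4, 8, 2, 3, 9].
  Check: interpolating c through the α_i gives m(x) = 6 + 2·x (degree < 2) with m(α_i) = c_i for every i, so c is indeed a codeword.
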